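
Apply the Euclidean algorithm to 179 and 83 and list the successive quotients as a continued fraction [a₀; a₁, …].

[2; 6, 2, 1, 1, 2]

Repeatedly divide and take the remainder:
179 ÷ 83 → quotient 2, remainder 13
83 ÷ 13 → quotient 6, remainder 5
13 ÷ 5 → quotient 2, remainder 3
5 ÷ 3 → quotient 1, remainder 2
3 ÷ 2 → quotient 1, remainder 1
2 ÷ 1 → quotient 2, remainder 0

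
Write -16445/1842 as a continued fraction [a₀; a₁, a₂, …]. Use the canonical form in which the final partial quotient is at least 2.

[-9; 13, 1, 5, 1, 1, 1, 6]

⌊-16445/1842⌋ = -9, remainder 133
⌊1842/133⌋ = 13, remainder 113
⌊133/113⌋ = 1, remainder 20
⌊113/20⌋ = 5, remainder 13
⌊20/13⌋ = 1, remainder 7
⌊13/7⌋ = 1, remainder 6
⌊7/6⌋ = 1, remainder 1
⌊6/1⌋ = 6, remainder 0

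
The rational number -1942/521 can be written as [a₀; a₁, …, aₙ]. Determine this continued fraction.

Repeatedly divide and take the remainder:
-1942 ÷ 521 → quotient -4, remainder 142
521 ÷ 142 → quotient 3, remainder 95
142 ÷ 95 → quotient 1, remainder 47
95 ÷ 47 → quotient 2, remainder 1
47 ÷ 1 → quotient 47, remainder 0

[-4; 3, 1, 2, 47]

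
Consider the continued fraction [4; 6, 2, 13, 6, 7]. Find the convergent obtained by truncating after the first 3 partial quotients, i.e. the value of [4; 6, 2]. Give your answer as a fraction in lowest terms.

Start with 2.
6 + 1/(2/1) = 6 + 1/2 = 13/2
4 + 1/(13/2) = 4 + 2/13 = 54/13

54/13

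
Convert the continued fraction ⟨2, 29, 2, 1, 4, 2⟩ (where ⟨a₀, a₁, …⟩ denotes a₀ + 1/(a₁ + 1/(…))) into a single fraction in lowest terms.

Start with 2.
4 + 1/(2/1) = 4 + 1/2 = 9/2
1 + 1/(9/2) = 1 + 2/9 = 11/9
2 + 1/(11/9) = 2 + 9/11 = 31/11
29 + 1/(31/11) = 29 + 11/31 = 910/31
2 + 1/(910/31) = 2 + 31/910 = 1851/910

1851/910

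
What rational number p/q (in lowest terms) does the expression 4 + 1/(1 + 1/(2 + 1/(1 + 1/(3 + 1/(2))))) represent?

161/34

Start with 2.
3 + 1/(2/1) = 3 + 1/2 = 7/2
1 + 1/(7/2) = 1 + 2/7 = 9/7
2 + 1/(9/7) = 2 + 7/9 = 25/9
1 + 1/(25/9) = 1 + 9/25 = 34/25
4 + 1/(34/25) = 4 + 25/34 = 161/34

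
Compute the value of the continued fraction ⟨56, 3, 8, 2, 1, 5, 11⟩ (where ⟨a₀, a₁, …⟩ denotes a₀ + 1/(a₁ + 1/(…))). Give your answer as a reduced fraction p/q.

278843/4951

a_0 = 56: 56/1
a_1 = 3: 169/3
a_2 = 8: 1408/25
a_3 = 2: 2985/53
a_4 = 1: 4393/78
a_5 = 5: 24950/443
a_6 = 11: 278843/4951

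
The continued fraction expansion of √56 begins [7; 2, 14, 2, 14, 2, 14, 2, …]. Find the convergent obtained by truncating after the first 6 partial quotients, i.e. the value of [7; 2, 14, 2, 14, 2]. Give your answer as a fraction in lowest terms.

a_0 = 7: 7/1
a_1 = 2: 15/2
a_2 = 14: 217/29
a_3 = 2: 449/60
a_4 = 14: 6503/869
a_5 = 2: 13455/1798

13455/1798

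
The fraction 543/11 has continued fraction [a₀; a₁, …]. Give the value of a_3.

⌊543/11⌋ = 49, remainder 4
⌊11/4⌋ = 2, remainder 3
⌊4/3⌋ = 1, remainder 1
⌊3/1⌋ = 3, remainder 0

3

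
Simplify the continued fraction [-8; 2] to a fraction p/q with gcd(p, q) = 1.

-15/2

Start with 2.
-8 + 1/(2/1) = -8 + 1/2 = -15/2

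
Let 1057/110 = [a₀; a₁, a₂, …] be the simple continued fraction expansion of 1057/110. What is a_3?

1

Repeatedly divide and take the remainder:
1057 ÷ 110 → quotient 9, remainder 67
110 ÷ 67 → quotient 1, remainder 43
67 ÷ 43 → quotient 1, remainder 24
43 ÷ 24 → quotient 1, remainder 19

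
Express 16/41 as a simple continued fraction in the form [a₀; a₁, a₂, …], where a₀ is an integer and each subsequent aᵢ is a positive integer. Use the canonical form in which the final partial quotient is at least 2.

Run the Euclidean algorithm, recording each quotient:
⌊16/41⌋ = 0, remainder 16
⌊41/16⌋ = 2, remainder 9
⌊16/9⌋ = 1, remainder 7
⌊9/7⌋ = 1, remainder 2
⌊7/2⌋ = 3, remainder 1
⌊2/1⌋ = 2, remainder 0

[0; 2, 1, 1, 3, 2]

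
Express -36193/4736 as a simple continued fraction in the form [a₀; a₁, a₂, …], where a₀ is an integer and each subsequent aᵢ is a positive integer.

-36193 = -8·4736 + 1695, so a_0 = -8
4736 = 2·1695 + 1346, so a_1 = 2
1695 = 1·1346 + 349, so a_2 = 1
1346 = 3·349 + 299, so a_3 = 3
349 = 1·299 + 50, so a_4 = 1
299 = 5·50 + 49, so a_5 = 5
50 = 1·49 + 1, so a_6 = 1
49 = 49·1 + 0, so a_7 = 49

[-8; 2, 1, 3, 1, 5, 1, 49]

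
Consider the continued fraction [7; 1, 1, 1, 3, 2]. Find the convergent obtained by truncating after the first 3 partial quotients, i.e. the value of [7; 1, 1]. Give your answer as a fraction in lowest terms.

a_0 = 7: 7/1
a_1 = 1: 8/1
a_2 = 1: 15/2

15/2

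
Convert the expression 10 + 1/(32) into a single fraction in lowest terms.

321/32

Use the convergent recurrence hₖ = aₖ·hₖ₋₁ + hₖ₋₂ (and likewise for the denominators kₖ):
a_0 = 10: 10/1
a_1 = 32: 321/32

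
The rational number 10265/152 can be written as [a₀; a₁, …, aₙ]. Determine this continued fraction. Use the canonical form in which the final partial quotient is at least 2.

[67; 1, 1, 7, 10]

Apply division with remainder until the remainder is 0:
⌊10265/152⌋ = 67, remainder 81
⌊152/81⌋ = 1, remainder 71
⌊81/71⌋ = 1, remainder 10
⌊71/10⌋ = 7, remainder 1
⌊10/1⌋ = 10, remainder 0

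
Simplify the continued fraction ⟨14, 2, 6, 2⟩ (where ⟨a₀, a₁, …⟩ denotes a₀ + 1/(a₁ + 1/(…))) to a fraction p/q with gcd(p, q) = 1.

405/28

Start with 2.
6 + 1/(2/1) = 6 + 1/2 = 13/2
2 + 1/(13/2) = 2 + 2/13 = 28/13
14 + 1/(28/13) = 14 + 13/28 = 405/28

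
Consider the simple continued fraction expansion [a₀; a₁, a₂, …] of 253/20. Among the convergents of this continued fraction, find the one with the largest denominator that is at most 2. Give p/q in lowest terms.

25/2

List convergents until the denominator exceeds the bound:
a_0 = 12: 12/1  (≤ bound)
a_1 = 1: 13/1  (≤ bound)
a_2 = 1: 25/2  (≤ bound)
a_3 = 1: 38/3  (> 2, stop)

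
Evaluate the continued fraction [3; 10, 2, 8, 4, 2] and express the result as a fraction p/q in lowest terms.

a_0 = 3: 3/1
a_1 = 10: 31/10
a_2 = 2: 65/21
a_3 = 8: 551/178
a_4 = 4: 2269/733
a_5 = 2: 5089/1644

5089/1644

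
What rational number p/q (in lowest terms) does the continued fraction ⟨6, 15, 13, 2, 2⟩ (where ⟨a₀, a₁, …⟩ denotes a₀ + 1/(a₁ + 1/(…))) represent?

6127/1010

Compute successive convergents:
a_0 = 6: 6/1
a_1 = 15: 91/15
a_2 = 13: 1189/196
a_3 = 2: 2469/407
a_4 = 2: 6127/1010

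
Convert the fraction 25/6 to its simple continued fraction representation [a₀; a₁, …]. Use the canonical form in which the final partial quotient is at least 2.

Run the Euclidean algorithm, recording each quotient:
25 = 4·6 + 1, so a_0 = 4
6 = 6·1 + 0, so a_1 = 6

[4; 6]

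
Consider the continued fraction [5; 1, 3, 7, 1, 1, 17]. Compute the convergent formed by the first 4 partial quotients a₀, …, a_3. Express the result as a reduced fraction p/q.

Build up convergents one term at a time:
a_0 = 5: 5/1
a_1 = 1: 6/1
a_2 = 3: 23/4
a_3 = 7: 167/29

167/29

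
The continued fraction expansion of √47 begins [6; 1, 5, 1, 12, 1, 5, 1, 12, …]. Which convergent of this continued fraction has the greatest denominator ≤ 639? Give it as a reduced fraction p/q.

3942/575

List convergents until the denominator exceeds the bound:
a_0 = 6: 6/1  (≤ bound)
a_1 = 1: 7/1  (≤ bound)
a_2 = 5: 41/6  (≤ bound)
a_3 = 1: 48/7  (≤ bound)
a_4 = 12: 617/90  (≤ bound)
a_5 = 1: 665/97  (≤ bound)
a_6 = 5: 3942/575  (≤ bound)
a_7 = 1: 4607/672  (> 639, stop)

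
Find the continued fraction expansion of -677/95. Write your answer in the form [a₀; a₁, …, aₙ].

[-8; 1, 6, 1, 11]

Apply division with remainder until the remainder is 0:
⌊-677/95⌋ = -8, remainder 83
⌊95/83⌋ = 1, remainder 12
⌊83/12⌋ = 6, remainder 11
⌊12/11⌋ = 1, remainder 1
⌊11/1⌋ = 11, remainder 0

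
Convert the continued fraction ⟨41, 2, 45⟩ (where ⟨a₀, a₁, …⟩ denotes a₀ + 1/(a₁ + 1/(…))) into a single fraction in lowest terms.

Start with 45.
2 + 1/(45/1) = 2 + 1/45 = 91/45
41 + 1/(91/45) = 41 + 45/91 = 3776/91

3776/91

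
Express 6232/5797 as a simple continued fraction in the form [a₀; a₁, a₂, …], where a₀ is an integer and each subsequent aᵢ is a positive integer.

⌊6232/5797⌋ = 1, remainder 435
⌊5797/435⌋ = 13, remainder 142
⌊435/142⌋ = 3, remainder 9
⌊142/9⌋ = 15, remainder 7
⌊9/7⌋ = 1, remainder 2
⌊7/2⌋ = 3, remainder 1
⌊2/1⌋ = 2, remainder 0

[1; 13, 3, 15, 1, 3, 2]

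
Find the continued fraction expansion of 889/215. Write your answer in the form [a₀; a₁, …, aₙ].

Repeatedly divide and take the remainder:
889 = 4·215 + 29, so a_0 = 4
215 = 7·29 + 12, so a_1 = 7
29 = 2·12 + 5, so a_2 = 2
12 = 2·5 + 2, so a_3 = 2
5 = 2·2 + 1, so a_4 = 2
2 = 2·1 + 0, so a_5 = 2

[4; 7, 2, 2, 2, 2]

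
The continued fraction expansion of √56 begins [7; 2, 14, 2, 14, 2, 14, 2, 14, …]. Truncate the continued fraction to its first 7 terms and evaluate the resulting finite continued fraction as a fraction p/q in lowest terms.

194873/26041

Work from the innermost term outward:
Start with 14.
2 + 1/(14/1) = 2 + 1/14 = 29/14
14 + 1/(29/14) = 14 + 14/29 = 420/29
2 + 1/(420/29) = 2 + 29/420 = 869/420
14 + 1/(869/420) = 14 + 420/869 = 12586/869
2 + 1/(12586/869) = 2 + 869/12586 = 26041/12586
7 + 1/(26041/12586) = 7 + 12586/26041 = 194873/26041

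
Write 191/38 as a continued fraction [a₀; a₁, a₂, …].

[5; 38]

191 ÷ 38 → quotient 5, remainder 1
38 ÷ 1 → quotient 38, remainder 0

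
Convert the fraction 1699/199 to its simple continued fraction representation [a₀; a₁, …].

[8; 1, 1, 6, 7, 2]

1699 ÷ 199 → quotient 8, remainder 107
199 ÷ 107 → quotient 1, remainder 92
107 ÷ 92 → quotient 1, remainder 15
92 ÷ 15 → quotient 6, remainder 2
15 ÷ 2 → quotient 7, remainder 1
2 ÷ 1 → quotient 2, remainder 0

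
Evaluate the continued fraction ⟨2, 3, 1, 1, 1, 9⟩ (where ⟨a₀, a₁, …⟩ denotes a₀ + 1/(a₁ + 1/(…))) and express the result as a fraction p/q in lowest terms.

a_0 = 2: 2/1
a_1 = 3: 7/3
a_2 = 1: 9/4
a_3 = 1: 16/7
a_4 = 1: 25/11
a_5 = 9: 241/106

241/106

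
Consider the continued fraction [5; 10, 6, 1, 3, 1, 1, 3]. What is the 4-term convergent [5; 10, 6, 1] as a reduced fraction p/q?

Start with 1.
6 + 1/(1/1) = 6 + 1/1 = 7/1
10 + 1/(7/1) = 10 + 1/7 = 71/7
5 + 1/(71/7) = 5 + 7/71 = 362/71

362/71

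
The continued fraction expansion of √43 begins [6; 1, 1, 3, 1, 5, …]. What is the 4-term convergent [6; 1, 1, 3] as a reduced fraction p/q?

a_0 = 6: 6/1
a_1 = 1: 7/1
a_2 = 1: 13/2
a_3 = 3: 46/7

46/7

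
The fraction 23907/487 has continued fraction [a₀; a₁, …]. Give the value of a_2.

23907 ÷ 487 → quotient 49, remainder 44
487 ÷ 44 → quotient 11, remainder 3
44 ÷ 3 → quotient 14, remainder 2

14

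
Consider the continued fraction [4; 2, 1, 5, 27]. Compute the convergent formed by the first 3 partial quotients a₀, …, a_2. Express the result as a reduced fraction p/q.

Start with 1.
2 + 1/(1/1) = 2 + 1/1 = 3/1
4 + 1/(3/1) = 4 + 1/3 = 13/3

13/3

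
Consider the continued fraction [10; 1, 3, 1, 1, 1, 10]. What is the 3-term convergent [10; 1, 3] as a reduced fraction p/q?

43/4

Start with 3.
1 + 1/(3/1) = 1 + 1/3 = 4/3
10 + 1/(4/3) = 10 + 3/4 = 43/4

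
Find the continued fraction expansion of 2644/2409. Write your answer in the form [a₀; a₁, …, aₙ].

⌊2644/2409⌋ = 1, remainder 235
⌊2409/235⌋ = 10, remainder 59
⌊235/59⌋ = 3, remainder 58
⌊59/58⌋ = 1, remainder 1
⌊58/1⌋ = 58, remainder 0

[1; 10, 3, 1, 58]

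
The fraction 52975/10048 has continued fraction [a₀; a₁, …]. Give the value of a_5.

52975 ÷ 10048 → quotient 5, remainder 2735
10048 ÷ 2735 → quotient 3, remainder 1843
2735 ÷ 1843 → quotient 1, remainder 892
1843 ÷ 892 → quotient 2, remainder 59
892 ÷ 59 → quotient 15, remainder 7
59 ÷ 7 → quotient 8, remainder 3

8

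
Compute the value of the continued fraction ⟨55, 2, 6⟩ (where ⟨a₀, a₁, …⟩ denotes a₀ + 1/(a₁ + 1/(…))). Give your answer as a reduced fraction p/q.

721/13

Use the convergent recurrence hₖ = aₖ·hₖ₋₁ + hₖ₋₂ (and likewise for the denominators kₖ):
a_0 = 55: 55/1
a_1 = 2: 111/2
a_2 = 6: 721/13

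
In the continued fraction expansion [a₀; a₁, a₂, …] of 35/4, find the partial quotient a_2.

3

Apply division with remainder until the remainder is 0:
35 = 8·4 + 3, so a_0 = 8
4 = 1·3 + 1, so a_1 = 1
3 = 3·1 + 0, so a_2 = 3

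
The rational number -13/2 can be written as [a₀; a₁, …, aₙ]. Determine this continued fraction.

-13 = -7·2 + 1, so a_0 = -7
2 = 2·1 + 0, so a_1 = 2

[-7; 2]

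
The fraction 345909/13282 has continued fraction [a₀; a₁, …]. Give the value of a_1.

23

⌊345909/13282⌋ = 26, remainder 577
⌊13282/577⌋ = 23, remainder 11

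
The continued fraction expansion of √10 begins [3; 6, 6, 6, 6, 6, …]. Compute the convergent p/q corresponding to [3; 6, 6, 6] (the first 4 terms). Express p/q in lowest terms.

Build up convergents one term at a time:
a_0 = 3: 3/1
a_1 = 6: 19/6
a_2 = 6: 117/37
a_3 = 6: 721/228

721/228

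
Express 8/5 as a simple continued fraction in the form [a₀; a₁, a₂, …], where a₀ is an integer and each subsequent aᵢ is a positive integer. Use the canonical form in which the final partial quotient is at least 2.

[1; 1, 1, 2]

Repeatedly divide and take the remainder:
⌊8/5⌋ = 1, remainder 3
⌊5/3⌋ = 1, remainder 2
⌊3/2⌋ = 1, remainder 1
⌊2/1⌋ = 2, remainder 0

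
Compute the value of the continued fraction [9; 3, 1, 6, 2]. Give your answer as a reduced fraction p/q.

537/58

Start with 2.
6 + 1/(2/1) = 6 + 1/2 = 13/2
1 + 1/(13/2) = 1 + 2/13 = 15/13
3 + 1/(15/13) = 3 + 13/15 = 58/15
9 + 1/(58/15) = 9 + 15/58 = 537/58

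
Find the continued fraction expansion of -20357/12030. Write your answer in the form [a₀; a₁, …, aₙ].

[-2; 3, 4, 48, 2, 9]

Run the Euclidean algorithm, recording each quotient:
⌊-20357/12030⌋ = -2, remainder 3703
⌊12030/3703⌋ = 3, remainder 921
⌊3703/921⌋ = 4, remainder 19
⌊921/19⌋ = 48, remainder 9
⌊19/9⌋ = 2, remainder 1
⌊9/1⌋ = 9, remainder 0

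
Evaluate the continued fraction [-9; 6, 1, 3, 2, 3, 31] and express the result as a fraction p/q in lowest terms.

Start with 31.
3 + 1/(31/1) = 3 + 1/31 = 94/31
2 + 1/(94/31) = 2 + 31/94 = 219/94
3 + 1/(219/94) = 3 + 94/219 = 751/219
1 + 1/(751/219) = 1 + 219/751 = 970/751
6 + 1/(970/751) = 6 + 751/970 = 6571/970
-9 + 1/(6571/970) = -9 + 970/6571 = -58169/6571

-58169/6571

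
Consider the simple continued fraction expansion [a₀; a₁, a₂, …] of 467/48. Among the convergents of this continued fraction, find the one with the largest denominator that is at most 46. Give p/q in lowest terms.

a_0 = 9: 9/1  (≤ bound)
a_1 = 1: 10/1  (≤ bound)
a_2 = 2: 29/3  (≤ bound)
a_3 = 1: 39/4  (≤ bound)
a_4 = 2: 107/11  (≤ bound)
a_5 = 4: 467/48  (> 46, stop)

107/11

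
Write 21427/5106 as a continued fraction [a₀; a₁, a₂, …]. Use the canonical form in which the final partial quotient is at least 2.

[4; 5, 11, 45, 2]

21427 = 4·5106 + 1003, so a_0 = 4
5106 = 5·1003 + 91, so a_1 = 5
1003 = 11·91 + 2, so a_2 = 11
91 = 45·2 + 1, so a_3 = 45
2 = 2·1 + 0, so a_4 = 2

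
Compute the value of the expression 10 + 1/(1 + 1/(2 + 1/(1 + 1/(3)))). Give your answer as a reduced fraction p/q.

161/15

Start with 3.
1 + 1/(3/1) = 1 + 1/3 = 4/3
2 + 1/(4/3) = 2 + 3/4 = 11/4
1 + 1/(11/4) = 1 + 4/11 = 15/11
10 + 1/(15/11) = 10 + 11/15 = 161/15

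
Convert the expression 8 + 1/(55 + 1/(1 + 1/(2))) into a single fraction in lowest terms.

Compute successive convergents:
a_0 = 8: 8/1
a_1 = 55: 441/55
a_2 = 1: 449/56
a_3 = 2: 1339/167

1339/167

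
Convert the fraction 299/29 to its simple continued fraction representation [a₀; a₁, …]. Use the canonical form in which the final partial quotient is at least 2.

Repeatedly divide and take the remainder:
299 = 10·29 + 9, so a_0 = 10
29 = 3·9 + 2, so a_1 = 3
9 = 4·2 + 1, so a_2 = 4
2 = 2·1 + 0, so a_3 = 2

[10; 3, 4, 2]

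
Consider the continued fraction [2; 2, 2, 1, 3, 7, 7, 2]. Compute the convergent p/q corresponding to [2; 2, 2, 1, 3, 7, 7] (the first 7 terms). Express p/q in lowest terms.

a_0 = 2: 2/1
a_1 = 2: 5/2
a_2 = 2: 12/5
a_3 = 1: 17/7
a_4 = 3: 63/26
a_5 = 7: 458/189
a_6 = 7: 3269/1349

3269/1349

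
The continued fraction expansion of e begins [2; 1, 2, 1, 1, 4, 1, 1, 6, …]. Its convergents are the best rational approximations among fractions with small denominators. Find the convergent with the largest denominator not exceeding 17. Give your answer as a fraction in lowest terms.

a_0 = 2: 2/1  (≤ bound)
a_1 = 1: 3/1  (≤ bound)
a_2 = 2: 8/3  (≤ bound)
a_3 = 1: 11/4  (≤ bound)
a_4 = 1: 19/7  (≤ bound)
a_5 = 4: 87/32  (> 17, stop)

19/7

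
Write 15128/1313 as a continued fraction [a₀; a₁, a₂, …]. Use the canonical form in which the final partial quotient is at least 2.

[11; 1, 1, 11, 57]

Apply division with remainder until the remainder is 0:
15128 = 11·1313 + 685, so a_0 = 11
1313 = 1·685 + 628, so a_1 = 1
685 = 1·628 + 57, so a_2 = 1
628 = 11·57 + 1, so a_3 = 11
57 = 57·1 + 0, so a_4 = 57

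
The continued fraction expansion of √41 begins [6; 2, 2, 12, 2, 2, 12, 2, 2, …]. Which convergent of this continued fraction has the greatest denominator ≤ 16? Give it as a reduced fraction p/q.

32/5

a_0 = 6: 6/1  (≤ bound)
a_1 = 2: 13/2  (≤ bound)
a_2 = 2: 32/5  (≤ bound)
a_3 = 12: 397/62  (> 16, stop)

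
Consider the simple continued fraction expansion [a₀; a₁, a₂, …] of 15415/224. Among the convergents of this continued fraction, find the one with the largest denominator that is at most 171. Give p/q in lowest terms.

a_0 = 68: 68/1  (≤ bound)
a_1 = 1: 69/1  (≤ bound)
a_2 = 4: 344/5  (≤ bound)
a_3 = 2: 757/11  (≤ bound)
a_4 = 6: 4886/71  (≤ bound)
a_5 = 3: 15415/224  (> 171, stop)

4886/71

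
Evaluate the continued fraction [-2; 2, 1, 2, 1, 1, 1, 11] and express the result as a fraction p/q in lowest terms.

Compute successive convergents:
a_0 = -2: -2/1
a_1 = 2: -3/2
a_2 = 1: -5/3
a_3 = 2: -13/8
a_4 = 1: -18/11
a_5 = 1: -31/19
a_6 = 1: -49/30
a_7 = 11: -570/349

-570/349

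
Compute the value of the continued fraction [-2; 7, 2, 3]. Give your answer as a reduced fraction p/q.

-97/52

Work from the innermost term outward:
Start with 3.
2 + 1/(3/1) = 2 + 1/3 = 7/3
7 + 1/(7/3) = 7 + 3/7 = 52/7
-2 + 1/(52/7) = -2 + 7/52 = -97/52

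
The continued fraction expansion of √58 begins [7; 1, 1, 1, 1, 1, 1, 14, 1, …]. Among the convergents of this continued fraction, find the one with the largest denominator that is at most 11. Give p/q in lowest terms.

61/8

a_0 = 7: 7/1  (≤ bound)
a_1 = 1: 8/1  (≤ bound)
a_2 = 1: 15/2  (≤ bound)
a_3 = 1: 23/3  (≤ bound)
a_4 = 1: 38/5  (≤ bound)
a_5 = 1: 61/8  (≤ bound)
a_6 = 1: 99/13  (> 11, stop)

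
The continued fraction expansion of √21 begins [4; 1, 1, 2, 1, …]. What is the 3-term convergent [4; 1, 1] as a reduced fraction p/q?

9/2

Collapse the nested fraction from the inside out:
Start with 1.
1 + 1/(1/1) = 1 + 1/1 = 2/1
4 + 1/(2/1) = 4 + 1/2 = 9/2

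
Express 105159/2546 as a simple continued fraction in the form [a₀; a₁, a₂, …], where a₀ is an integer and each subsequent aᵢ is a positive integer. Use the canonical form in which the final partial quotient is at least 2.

[41; 3, 3, 2, 2, 7, 6]

105159 = 41·2546 + 773, so a_0 = 41
2546 = 3·773 + 227, so a_1 = 3
773 = 3·227 + 92, so a_2 = 3
227 = 2·92 + 43, so a_3 = 2
92 = 2·43 + 6, so a_4 = 2
43 = 7·6 + 1, so a_5 = 7
6 = 6·1 + 0, so a_6 = 6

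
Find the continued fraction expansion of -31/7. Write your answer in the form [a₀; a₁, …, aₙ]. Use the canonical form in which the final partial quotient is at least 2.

[-5; 1, 1, 3]

-31 = -5·7 + 4, so a_0 = -5
7 = 1·4 + 3, so a_1 = 1
4 = 1·3 + 1, so a_2 = 1
3 = 3·1 + 0, so a_3 = 3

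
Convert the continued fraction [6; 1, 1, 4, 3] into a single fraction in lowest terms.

Start with 3.
4 + 1/(3/1) = 4 + 1/3 = 13/3
1 + 1/(13/3) = 1 + 3/13 = 16/13
1 + 1/(16/13) = 1 + 13/16 = 29/16
6 + 1/(29/16) = 6 + 16/29 = 190/29

190/29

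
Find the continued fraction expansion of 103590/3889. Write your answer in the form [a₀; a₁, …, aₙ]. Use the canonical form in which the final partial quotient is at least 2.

[26; 1, 1, 1, 3, 26, 1, 12]

Apply division with remainder until the remainder is 0:
103590 = 26·3889 + 2476, so a_0 = 26
3889 = 1·2476 + 1413, so a_1 = 1
2476 = 1·1413 + 1063, so a_2 = 1
1413 = 1·1063 + 350, so a_3 = 1
1063 = 3·350 + 13, so a_4 = 3
350 = 26·13 + 12, so a_5 = 26
13 = 1·12 + 1, so a_6 = 1
12 = 12·1 + 0, so a_7 = 12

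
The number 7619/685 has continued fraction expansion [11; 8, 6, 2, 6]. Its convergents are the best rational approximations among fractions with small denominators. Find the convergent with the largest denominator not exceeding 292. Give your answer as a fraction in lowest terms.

1179/106

a_0 = 11: 11/1  (≤ bound)
a_1 = 8: 89/8  (≤ bound)
a_2 = 6: 545/49  (≤ bound)
a_3 = 2: 1179/106  (≤ bound)
a_4 = 6: 7619/685  (> 292, stop)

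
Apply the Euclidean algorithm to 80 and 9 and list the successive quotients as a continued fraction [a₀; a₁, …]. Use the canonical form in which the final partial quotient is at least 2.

[8; 1, 8]

Repeatedly divide and take the remainder:
⌊80/9⌋ = 8, remainder 8
⌊9/8⌋ = 1, remainder 1
⌊8/1⌋ = 8, remainder 0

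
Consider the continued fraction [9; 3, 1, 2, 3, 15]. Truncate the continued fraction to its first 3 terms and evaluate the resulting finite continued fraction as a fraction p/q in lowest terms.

Starting at the tail and folding back:
Start with 1.
3 + 1/(1/1) = 3 + 1/1 = 4/1
9 + 1/(4/1) = 9 + 1/4 = 37/4

37/4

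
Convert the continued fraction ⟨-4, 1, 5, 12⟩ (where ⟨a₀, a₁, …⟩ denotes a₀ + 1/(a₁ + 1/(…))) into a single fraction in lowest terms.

-231/73

Start with 12.
5 + 1/(12/1) = 5 + 1/12 = 61/12
1 + 1/(61/12) = 1 + 12/61 = 73/61
-4 + 1/(73/61) = -4 + 61/73 = -231/73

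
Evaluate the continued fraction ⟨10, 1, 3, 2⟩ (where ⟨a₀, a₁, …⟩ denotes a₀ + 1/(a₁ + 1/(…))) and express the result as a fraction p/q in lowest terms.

97/9

Start with 2.
3 + 1/(2/1) = 3 + 1/2 = 7/2
1 + 1/(7/2) = 1 + 2/7 = 9/7
10 + 1/(9/7) = 10 + 7/9 = 97/9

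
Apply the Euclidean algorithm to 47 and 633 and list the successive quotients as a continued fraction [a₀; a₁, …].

[0; 13, 2, 7, 3]

⌊47/633⌋ = 0, remainder 47
⌊633/47⌋ = 13, remainder 22
⌊47/22⌋ = 2, remainder 3
⌊22/3⌋ = 7, remainder 1
⌊3/1⌋ = 3, remainder 0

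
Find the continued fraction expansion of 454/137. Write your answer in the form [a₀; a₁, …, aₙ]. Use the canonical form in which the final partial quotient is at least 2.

Repeatedly divide and take the remainder:
⌊454/137⌋ = 3, remainder 43
⌊137/43⌋ = 3, remainder 8
⌊43/8⌋ = 5, remainder 3
⌊8/3⌋ = 2, remainder 2
⌊3/2⌋ = 1, remainder 1
⌊2/1⌋ = 2, remainder 0

[3; 3, 5, 2, 1, 2]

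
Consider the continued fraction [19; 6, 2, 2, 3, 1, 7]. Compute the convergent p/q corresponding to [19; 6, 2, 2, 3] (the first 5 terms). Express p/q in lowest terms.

2088/109

Starting at the tail and folding back:
Start with 3.
2 + 1/(3/1) = 2 + 1/3 = 7/3
2 + 1/(7/3) = 2 + 3/7 = 17/7
6 + 1/(17/7) = 6 + 7/17 = 109/17
19 + 1/(109/17) = 19 + 17/109 = 2088/109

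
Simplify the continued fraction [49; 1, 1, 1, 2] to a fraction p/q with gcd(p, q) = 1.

397/8

Starting at the tail and folding back:
Start with 2.
1 + 1/(2/1) = 1 + 1/2 = 3/2
1 + 1/(3/2) = 1 + 2/3 = 5/3
1 + 1/(5/3) = 1 + 3/5 = 8/5
49 + 1/(8/5) = 49 + 5/8 = 397/8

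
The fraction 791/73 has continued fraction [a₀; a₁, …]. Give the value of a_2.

Run the Euclidean algorithm, recording each quotient:
791 ÷ 73 → quotient 10, remainder 61
73 ÷ 61 → quotient 1, remainder 12
61 ÷ 12 → quotient 5, remainder 1

5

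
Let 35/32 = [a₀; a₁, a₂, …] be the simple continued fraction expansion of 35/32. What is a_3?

2

⌊35/32⌋ = 1, remainder 3
⌊32/3⌋ = 10, remainder 2
⌊3/2⌋ = 1, remainder 1
⌊2/1⌋ = 2, remainder 0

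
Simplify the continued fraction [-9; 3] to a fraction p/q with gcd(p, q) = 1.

-26/3

Compute successive convergents:
a_0 = -9: -9/1
a_1 = 3: -26/3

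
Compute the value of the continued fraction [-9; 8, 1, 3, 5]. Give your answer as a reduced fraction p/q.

Collapse the nested fraction from the inside out:
Start with 5.
3 + 1/(5/1) = 3 + 1/5 = 16/5
1 + 1/(16/5) = 1 + 5/16 = 21/16
8 + 1/(21/16) = 8 + 16/21 = 184/21
-9 + 1/(184/21) = -9 + 21/184 = -1635/184

-1635/184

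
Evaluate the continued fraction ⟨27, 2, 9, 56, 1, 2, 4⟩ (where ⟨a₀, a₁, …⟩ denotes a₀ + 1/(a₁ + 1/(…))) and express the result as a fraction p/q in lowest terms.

385429/14029

a_0 = 27: 27/1
a_1 = 2: 55/2
a_2 = 9: 522/19
a_3 = 56: 29287/1066
a_4 = 1: 29809/1085
a_5 = 2: 88905/3236
a_6 = 4: 385429/14029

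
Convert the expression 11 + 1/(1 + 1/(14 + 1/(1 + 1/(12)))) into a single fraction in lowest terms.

2471/207

Work from the innermost term outward:
Start with 12.
1 + 1/(12/1) = 1 + 1/12 = 13/12
14 + 1/(13/12) = 14 + 12/13 = 194/13
1 + 1/(194/13) = 1 + 13/194 = 207/194
11 + 1/(207/194) = 11 + 194/207 = 2471/207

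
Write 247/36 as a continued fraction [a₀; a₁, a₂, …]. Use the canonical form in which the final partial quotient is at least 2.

[6; 1, 6, 5]

Apply division with remainder until the remainder is 0:
247 ÷ 36 → quotient 6, remainder 31
36 ÷ 31 → quotient 1, remainder 5
31 ÷ 5 → quotient 6, remainder 1
5 ÷ 1 → quotient 5, remainder 0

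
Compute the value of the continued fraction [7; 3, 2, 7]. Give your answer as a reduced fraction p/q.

Start with 7.
2 + 1/(7/1) = 2 + 1/7 = 15/7
3 + 1/(15/7) = 3 + 7/15 = 52/15
7 + 1/(52/15) = 7 + 15/52 = 379/52

379/52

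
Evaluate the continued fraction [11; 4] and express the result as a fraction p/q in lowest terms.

Collapse the nested fraction from the inside out:
Start with 4.
11 + 1/(4/1) = 11 + 1/4 = 45/4

45/4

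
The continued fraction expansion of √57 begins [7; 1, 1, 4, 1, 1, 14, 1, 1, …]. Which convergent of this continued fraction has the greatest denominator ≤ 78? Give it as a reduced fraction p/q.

151/20

a_0 = 7: 7/1  (≤ bound)
a_1 = 1: 8/1  (≤ bound)
a_2 = 1: 15/2  (≤ bound)
a_3 = 4: 68/9  (≤ bound)
a_4 = 1: 83/11  (≤ bound)
a_5 = 1: 151/20  (≤ bound)
a_6 = 14: 2197/291  (> 78, stop)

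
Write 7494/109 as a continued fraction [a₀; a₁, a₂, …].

[68; 1, 3, 27]

Apply division with remainder until the remainder is 0:
7494 ÷ 109 → quotient 68, remainder 82
109 ÷ 82 → quotient 1, remainder 27
82 ÷ 27 → quotient 3, remainder 1
27 ÷ 1 → quotient 27, remainder 0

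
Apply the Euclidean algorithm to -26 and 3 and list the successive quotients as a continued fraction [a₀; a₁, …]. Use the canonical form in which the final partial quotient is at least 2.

[-9; 3]

-26 = -9·3 + 1, so a_0 = -9
3 = 3·1 + 0, so a_1 = 3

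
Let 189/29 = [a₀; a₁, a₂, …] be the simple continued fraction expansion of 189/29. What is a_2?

1

189 ÷ 29 → quotient 6, remainder 15
29 ÷ 15 → quotient 1, remainder 14
15 ÷ 14 → quotient 1, remainder 1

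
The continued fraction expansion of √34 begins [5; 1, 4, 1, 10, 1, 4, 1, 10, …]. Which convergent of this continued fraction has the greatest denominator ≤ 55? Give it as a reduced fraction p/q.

List convergents until the denominator exceeds the bound:
a_0 = 5: 5/1  (≤ bound)
a_1 = 1: 6/1  (≤ bound)
a_2 = 4: 29/5  (≤ bound)
a_3 = 1: 35/6  (≤ bound)
a_4 = 10: 379/65  (> 55, stop)

35/6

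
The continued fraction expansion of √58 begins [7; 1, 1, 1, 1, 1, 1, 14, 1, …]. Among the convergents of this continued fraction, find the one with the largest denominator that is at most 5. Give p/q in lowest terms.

38/5

List convergents until the denominator exceeds the bound:
a_0 = 7: 7/1  (≤ bound)
a_1 = 1: 8/1  (≤ bound)
a_2 = 1: 15/2  (≤ bound)
a_3 = 1: 23/3  (≤ bound)
a_4 = 1: 38/5  (≤ bound)
a_5 = 1: 61/8  (> 5, stop)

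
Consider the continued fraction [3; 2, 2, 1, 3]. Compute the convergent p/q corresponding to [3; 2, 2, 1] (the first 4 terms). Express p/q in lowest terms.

Start with 1.
2 + 1/(1/1) = 2 + 1/1 = 3/1
2 + 1/(3/1) = 2 + 1/3 = 7/3
3 + 1/(7/3) = 3 + 3/7 = 24/7

24/7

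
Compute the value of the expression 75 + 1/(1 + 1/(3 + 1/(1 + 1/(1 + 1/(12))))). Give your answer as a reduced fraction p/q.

a_0 = 75: 75/1
a_1 = 1: 76/1
a_2 = 3: 303/4
a_3 = 1: 379/5
a_4 = 1: 682/9
a_5 = 12: 8563/113

8563/113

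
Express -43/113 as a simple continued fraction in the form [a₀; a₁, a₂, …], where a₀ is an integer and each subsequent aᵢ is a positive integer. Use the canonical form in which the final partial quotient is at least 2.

-43 ÷ 113 → quotient -1, remainder 70
113 ÷ 70 → quotient 1, remainder 43
70 ÷ 43 → quotient 1, remainder 27
43 ÷ 27 → quotient 1, remainder 16
27 ÷ 16 → quotient 1, remainder 11
16 ÷ 11 → quotient 1, remainder 5
11 ÷ 5 → quotient 2, remainder 1
5 ÷ 1 → quotient 5, remainder 0

[-1; 1, 1, 1, 1, 1, 2, 5]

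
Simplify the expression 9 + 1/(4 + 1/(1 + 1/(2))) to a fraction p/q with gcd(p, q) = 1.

a_0 = 9: 9/1
a_1 = 4: 37/4
a_2 = 1: 46/5
a_3 = 2: 129/14

129/14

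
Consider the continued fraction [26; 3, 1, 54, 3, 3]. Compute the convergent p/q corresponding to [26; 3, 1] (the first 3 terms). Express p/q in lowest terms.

105/4

Build up convergents one term at a time:
a_0 = 26: 26/1
a_1 = 3: 79/3
a_2 = 1: 105/4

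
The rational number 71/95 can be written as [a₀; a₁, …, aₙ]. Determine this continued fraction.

Repeatedly divide and take the remainder:
⌊71/95⌋ = 0, remainder 71
⌊95/71⌋ = 1, remainder 24
⌊71/24⌋ = 2, remainder 23
⌊24/23⌋ = 1, remainder 1
⌊23/1⌋ = 23, remainder 0

[0; 1, 2, 1, 23]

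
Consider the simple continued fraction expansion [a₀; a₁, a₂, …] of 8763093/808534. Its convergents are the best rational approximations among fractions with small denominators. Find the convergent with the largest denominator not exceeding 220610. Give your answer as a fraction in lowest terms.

171602/15833

a_0 = 10: 10/1  (≤ bound)
a_1 = 1: 11/1  (≤ bound)
a_2 = 5: 65/6  (≤ bound)
a_3 = 5: 336/31  (≤ bound)
a_4 = 2: 737/68  (≤ bound)
a_5 = 15: 11391/1051  (≤ bound)
a_6 = 15: 171602/15833  (≤ bound)
a_7 = 51: 8763093/808534  (> 220610, stop)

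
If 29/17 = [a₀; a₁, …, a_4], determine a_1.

29 = 1·17 + 12, so a_0 = 1
17 = 1·12 + 5, so a_1 = 1

1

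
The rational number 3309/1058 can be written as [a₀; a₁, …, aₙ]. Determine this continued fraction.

[3; 7, 1, 5, 7, 3]

3309 = 3·1058 + 135, so a_0 = 3
1058 = 7·135 + 113, so a_1 = 7
135 = 1·113 + 22, so a_2 = 1
113 = 5·22 + 3, so a_3 = 5
22 = 7·3 + 1, so a_4 = 7
3 = 3·1 + 0, so a_5 = 3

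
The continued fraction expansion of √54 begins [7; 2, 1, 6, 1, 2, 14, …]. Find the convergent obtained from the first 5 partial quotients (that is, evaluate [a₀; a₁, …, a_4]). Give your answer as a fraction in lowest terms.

Starting at the tail and folding back:
Start with 1.
6 + 1/(1/1) = 6 + 1/1 = 7/1
1 + 1/(7/1) = 1 + 1/7 = 8/7
2 + 1/(8/7) = 2 + 7/8 = 23/8
7 + 1/(23/8) = 7 + 8/23 = 169/23

169/23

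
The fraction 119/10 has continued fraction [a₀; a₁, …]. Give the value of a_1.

119 = 11·10 + 9, so a_0 = 11
10 = 1·9 + 1, so a_1 = 1

1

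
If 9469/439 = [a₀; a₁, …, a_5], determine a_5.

6

Apply division with remainder until the remainder is 0:
9469 = 21·439 + 250, so a_0 = 21
439 = 1·250 + 189, so a_1 = 1
250 = 1·189 + 61, so a_2 = 1
189 = 3·61 + 6, so a_3 = 3
61 = 10·6 + 1, so a_4 = 10
6 = 6·1 + 0, so a_5 = 6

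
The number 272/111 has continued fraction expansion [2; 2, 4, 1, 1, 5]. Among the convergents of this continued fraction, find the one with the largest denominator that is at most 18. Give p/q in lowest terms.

27/11

List convergents until the denominator exceeds the bound:
a_0 = 2: 2/1  (≤ bound)
a_1 = 2: 5/2  (≤ bound)
a_2 = 4: 22/9  (≤ bound)
a_3 = 1: 27/11  (≤ bound)
a_4 = 1: 49/20  (> 18, stop)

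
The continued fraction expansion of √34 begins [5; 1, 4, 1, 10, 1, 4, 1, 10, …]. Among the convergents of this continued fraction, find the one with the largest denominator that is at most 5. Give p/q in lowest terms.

a_0 = 5: 5/1  (≤ bound)
a_1 = 1: 6/1  (≤ bound)
a_2 = 4: 29/5  (≤ bound)
a_3 = 1: 35/6  (> 5, stop)

29/5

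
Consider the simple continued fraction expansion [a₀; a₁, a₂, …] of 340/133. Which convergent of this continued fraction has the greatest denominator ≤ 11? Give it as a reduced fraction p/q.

23/9

List convergents until the denominator exceeds the bound:
a_0 = 2: 2/1  (≤ bound)
a_1 = 1: 3/1  (≤ bound)
a_2 = 1: 5/2  (≤ bound)
a_3 = 3: 18/7  (≤ bound)
a_4 = 1: 23/9  (≤ bound)
a_5 = 14: 340/133  (> 11, stop)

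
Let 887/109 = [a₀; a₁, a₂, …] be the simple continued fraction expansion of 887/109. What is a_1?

7

887 ÷ 109 → quotient 8, remainder 15
109 ÷ 15 → quotient 7, remainder 4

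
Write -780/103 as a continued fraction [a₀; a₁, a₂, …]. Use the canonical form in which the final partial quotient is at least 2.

[-8; 2, 2, 1, 14]

-780 = -8·103 + 44, so a_0 = -8
103 = 2·44 + 15, so a_1 = 2
44 = 2·15 + 14, so a_2 = 2
15 = 1·14 + 1, so a_3 = 1
14 = 14·1 + 0, so a_4 = 14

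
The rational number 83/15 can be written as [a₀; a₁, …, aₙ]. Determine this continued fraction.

⌊83/15⌋ = 5, remainder 8
⌊15/8⌋ = 1, remainder 7
⌊8/7⌋ = 1, remainder 1
⌊7/1⌋ = 7, remainder 0

[5; 1, 1, 7]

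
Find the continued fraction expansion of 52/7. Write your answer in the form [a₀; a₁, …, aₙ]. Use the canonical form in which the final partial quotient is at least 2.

[7; 2, 3]

Apply division with remainder until the remainder is 0:
⌊52/7⌋ = 7, remainder 3
⌊7/3⌋ = 2, remainder 1
⌊3/1⌋ = 3, remainder 0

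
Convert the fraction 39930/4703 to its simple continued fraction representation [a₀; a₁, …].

[8; 2, 25, 2, 1, 14, 2]

Apply division with remainder until the remainder is 0:
⌊39930/4703⌋ = 8, remainder 2306
⌊4703/2306⌋ = 2, remainder 91
⌊2306/91⌋ = 25, remainder 31
⌊91/31⌋ = 2, remainder 29
⌊31/29⌋ = 1, remainder 2
⌊29/2⌋ = 14, remainder 1
⌊2/1⌋ = 2, remainder 0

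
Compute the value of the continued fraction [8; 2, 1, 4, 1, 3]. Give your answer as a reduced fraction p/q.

543/65

Build up convergents one term at a time:
a_0 = 8: 8/1
a_1 = 2: 17/2
a_2 = 1: 25/3
a_3 = 4: 117/14
a_4 = 1: 142/17
a_5 = 3: 543/65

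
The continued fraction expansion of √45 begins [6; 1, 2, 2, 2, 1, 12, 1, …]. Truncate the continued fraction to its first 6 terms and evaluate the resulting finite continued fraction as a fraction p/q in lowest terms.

Start with 1.
2 + 1/(1/1) = 2 + 1/1 = 3/1
2 + 1/(3/1) = 2 + 1/3 = 7/3
2 + 1/(7/3) = 2 + 3/7 = 17/7
1 + 1/(17/7) = 1 + 7/17 = 24/17
6 + 1/(24/17) = 6 + 17/24 = 161/24

161/24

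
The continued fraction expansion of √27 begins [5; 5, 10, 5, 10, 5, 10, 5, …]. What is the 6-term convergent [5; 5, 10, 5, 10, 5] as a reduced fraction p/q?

Start with 5.
10 + 1/(5/1) = 10 + 1/5 = 51/5
5 + 1/(51/5) = 5 + 5/51 = 260/51
10 + 1/(260/51) = 10 + 51/260 = 2651/260
5 + 1/(2651/260) = 5 + 260/2651 = 13515/2651
5 + 1/(13515/2651) = 5 + 2651/13515 = 70226/13515

70226/13515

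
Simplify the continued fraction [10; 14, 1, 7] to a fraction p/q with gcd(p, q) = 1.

1198/119

a_0 = 10: 10/1
a_1 = 14: 141/14
a_2 = 1: 151/15
a_3 = 7: 1198/119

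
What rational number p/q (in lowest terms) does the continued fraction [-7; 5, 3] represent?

-109/16

Build up convergents one term at a time:
a_0 = -7: -7/1
a_1 = 5: -34/5
a_2 = 3: -109/16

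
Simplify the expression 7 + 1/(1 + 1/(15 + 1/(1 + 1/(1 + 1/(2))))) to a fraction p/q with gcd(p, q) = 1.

Build up convergents one term at a time:
a_0 = 7: 7/1
a_1 = 1: 8/1
a_2 = 15: 127/16
a_3 = 1: 135/17
a_4 = 1: 262/33
a_5 = 2: 659/83

659/83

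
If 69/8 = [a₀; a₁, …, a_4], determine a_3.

Apply division with remainder until the remainder is 0:
⌊69/8⌋ = 8, remainder 5
⌊8/5⌋ = 1, remainder 3
⌊5/3⌋ = 1, remainder 2
⌊3/2⌋ = 1, remainder 1

1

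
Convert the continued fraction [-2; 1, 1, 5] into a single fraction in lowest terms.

Compute successive convergents:
a_0 = -2: -2/1
a_1 = 1: -1/1
a_2 = 1: -3/2
a_3 = 5: -16/11

-16/11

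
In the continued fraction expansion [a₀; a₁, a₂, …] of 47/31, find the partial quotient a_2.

1

⌊47/31⌋ = 1, remainder 16
⌊31/16⌋ = 1, remainder 15
⌊16/15⌋ = 1, remainder 1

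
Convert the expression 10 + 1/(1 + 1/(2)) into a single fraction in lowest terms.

32/3

Work from the innermost term outward:
Start with 2.
1 + 1/(2/1) = 1 + 1/2 = 3/2
10 + 1/(3/2) = 10 + 2/3 = 32/3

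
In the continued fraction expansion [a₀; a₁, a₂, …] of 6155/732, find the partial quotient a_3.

6155 ÷ 732 → quotient 8, remainder 299
732 ÷ 299 → quotient 2, remainder 134
299 ÷ 134 → quotient 2, remainder 31
134 ÷ 31 → quotient 4, remainder 10

4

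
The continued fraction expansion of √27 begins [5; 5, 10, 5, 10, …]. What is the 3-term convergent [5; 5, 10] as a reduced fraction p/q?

265/51

a_0 = 5: 5/1
a_1 = 5: 26/5
a_2 = 10: 265/51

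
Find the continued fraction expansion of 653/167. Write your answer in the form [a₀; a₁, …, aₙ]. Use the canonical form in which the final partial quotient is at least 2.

Repeatedly divide and take the remainder:
⌊653/167⌋ = 3, remainder 152
⌊167/152⌋ = 1, remainder 15
⌊152/15⌋ = 10, remainder 2
⌊15/2⌋ = 7, remainder 1
⌊2/1⌋ = 2, remainder 0

[3; 1, 10, 7, 2]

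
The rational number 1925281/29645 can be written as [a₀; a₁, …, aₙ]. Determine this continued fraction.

Run the Euclidean algorithm, recording each quotient:
⌊1925281/29645⌋ = 64, remainder 28001
⌊29645/28001⌋ = 1, remainder 1644
⌊28001/1644⌋ = 17, remainder 53
⌊1644/53⌋ = 31, remainder 1
⌊53/1⌋ = 53, remainder 0

[64; 1, 17, 31, 53]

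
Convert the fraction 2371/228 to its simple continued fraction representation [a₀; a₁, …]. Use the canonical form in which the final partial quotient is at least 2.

2371 = 10·228 + 91, so a_0 = 10
228 = 2·91 + 46, so a_1 = 2
91 = 1·46 + 45, so a_2 = 1
46 = 1·45 + 1, so a_3 = 1
45 = 45·1 + 0, so a_4 = 45

[10; 2, 1, 1, 45]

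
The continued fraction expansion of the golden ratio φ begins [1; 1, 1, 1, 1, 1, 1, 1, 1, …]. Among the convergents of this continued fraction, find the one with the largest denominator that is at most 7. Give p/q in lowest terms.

8/5

List convergents until the denominator exceeds the bound:
a_0 = 1: 1/1  (≤ bound)
a_1 = 1: 2/1  (≤ bound)
a_2 = 1: 3/2  (≤ bound)
a_3 = 1: 5/3  (≤ bound)
a_4 = 1: 8/5  (≤ bound)
a_5 = 1: 13/8  (> 7, stop)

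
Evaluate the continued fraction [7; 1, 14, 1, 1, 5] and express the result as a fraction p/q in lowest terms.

Collapse the nested fraction from the inside out:
Start with 5.
1 + 1/(5/1) = 1 + 1/5 = 6/5
1 + 1/(6/5) = 1 + 5/6 = 11/6
14 + 1/(11/6) = 14 + 6/11 = 160/11
1 + 1/(160/11) = 1 + 11/160 = 171/160
7 + 1/(171/160) = 7 + 160/171 = 1357/171

1357/171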